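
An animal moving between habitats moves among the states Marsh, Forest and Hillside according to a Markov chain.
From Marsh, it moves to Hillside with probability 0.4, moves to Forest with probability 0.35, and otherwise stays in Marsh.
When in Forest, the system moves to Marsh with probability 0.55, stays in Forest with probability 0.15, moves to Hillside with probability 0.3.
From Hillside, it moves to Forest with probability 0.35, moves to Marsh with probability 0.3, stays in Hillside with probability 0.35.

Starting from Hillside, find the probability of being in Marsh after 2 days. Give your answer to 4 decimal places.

Sum over the intermediate state after 1 day:
P = P(Hillside→Marsh)·P(Marsh→Marsh) + P(Hillside→Forest)·P(Forest→Marsh) + P(Hillside→Hillside)·P(Hillside→Marsh)
  = 0.3×0.25 + 0.35×0.55 + 0.35×0.3
  = 0.0750 + 0.1925 + 0.1050 = 0.3725

0.3725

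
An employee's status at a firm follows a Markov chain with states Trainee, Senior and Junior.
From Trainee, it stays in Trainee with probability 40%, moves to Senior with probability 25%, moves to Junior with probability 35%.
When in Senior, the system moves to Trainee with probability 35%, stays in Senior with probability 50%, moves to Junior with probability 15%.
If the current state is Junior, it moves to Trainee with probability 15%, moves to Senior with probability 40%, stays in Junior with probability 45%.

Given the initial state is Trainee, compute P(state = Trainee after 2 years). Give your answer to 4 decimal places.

0.3000

Sum over the intermediate state after 1 year:
P = P(Trainee→Trainee)·P(Trainee→Trainee) + P(Trainee→Senior)·P(Senior→Trainee) + P(Trainee→Junior)·P(Junior→Trainee)
  = 0.4×0.4 + 0.25×0.35 + 0.35×0.15
  = 0.1600 + 0.0875 + 0.0525 = 0.3000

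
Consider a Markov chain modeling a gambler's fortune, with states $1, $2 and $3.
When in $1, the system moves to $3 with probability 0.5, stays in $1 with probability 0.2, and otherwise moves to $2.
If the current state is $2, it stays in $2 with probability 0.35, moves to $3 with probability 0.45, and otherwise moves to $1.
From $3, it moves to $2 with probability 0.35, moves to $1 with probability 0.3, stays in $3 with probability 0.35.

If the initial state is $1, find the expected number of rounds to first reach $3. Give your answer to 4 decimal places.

Let t(s) be the expected number of rounds to first reach $3 from state s, with t($3) = 0. Conditioning on the first round:
t($1) = 1 + 0.2·t($1) + 0.3·t($2)
t($2) = 1 + 0.2·t($1) + 0.35·t($2)
Solving: t($1) = 2.0652, t($2) = 2.1739.
Expected rounds from $1 to $3: 2.0652.

2.0652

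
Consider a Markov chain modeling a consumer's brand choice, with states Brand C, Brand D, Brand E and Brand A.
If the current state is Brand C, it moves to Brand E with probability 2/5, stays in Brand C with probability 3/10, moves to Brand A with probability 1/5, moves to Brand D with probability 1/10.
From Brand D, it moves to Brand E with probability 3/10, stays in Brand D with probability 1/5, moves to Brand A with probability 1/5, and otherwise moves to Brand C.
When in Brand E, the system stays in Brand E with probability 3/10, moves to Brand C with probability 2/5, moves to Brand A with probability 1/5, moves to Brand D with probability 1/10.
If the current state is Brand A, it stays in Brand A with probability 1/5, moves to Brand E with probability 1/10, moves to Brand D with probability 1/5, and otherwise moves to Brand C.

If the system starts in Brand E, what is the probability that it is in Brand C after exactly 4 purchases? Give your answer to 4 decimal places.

0.3697

Propagate the distribution vector 4 purchases from Brand E.
After 0 purchases: (0.0000, 0.0000, 1.0000, 0.0000)
After 1 purchase: (0.4000, 0.1000, 0.3000, 0.2000)
After 2 purchases: (0.3700, 0.1300, 0.3000, 0.2000)
After 3 purchases: (0.3700, 0.1330, 0.2970, 0.2000)
After 4 purchases: (0.3697, 0.1333, 0.2970, 0.2000)
P(in Brand C after 4 purchases) = 0.3697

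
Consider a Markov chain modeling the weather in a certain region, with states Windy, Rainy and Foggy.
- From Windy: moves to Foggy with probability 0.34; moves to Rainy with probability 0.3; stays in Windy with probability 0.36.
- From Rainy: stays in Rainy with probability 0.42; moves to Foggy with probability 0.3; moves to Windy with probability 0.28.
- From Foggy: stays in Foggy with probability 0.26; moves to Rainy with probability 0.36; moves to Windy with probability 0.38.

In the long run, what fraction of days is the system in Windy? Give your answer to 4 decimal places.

0.3371

Let the stationary distribution be π with π = πP and π_1 + π_2 + π_3 = 1.
π_1 = 0.36·π_1 + 0.28·π_2 + 0.38·π_3
π_2 = 0.3·π_1 + 0.42·π_2 + 0.36·π_3
Solving with the normalization constraint gives π = (0.3371, 0.3615, 0.3014).
So the stationary probability of Windy is 0.3371.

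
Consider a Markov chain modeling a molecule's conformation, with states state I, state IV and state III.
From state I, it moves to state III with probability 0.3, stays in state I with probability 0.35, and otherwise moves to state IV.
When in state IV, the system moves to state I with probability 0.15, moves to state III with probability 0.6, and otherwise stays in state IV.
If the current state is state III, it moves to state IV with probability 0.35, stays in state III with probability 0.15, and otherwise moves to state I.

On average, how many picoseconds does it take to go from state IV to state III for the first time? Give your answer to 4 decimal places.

1.8391

Let t(s) be the expected number of picoseconds to first reach state III from state s, with t(state III) = 0. Conditioning on the first picosecond:
t(state I) = 1 + 0.35·t(state I) + 0.35·t(state IV)
t(state IV) = 1 + 0.15·t(state I) + 0.25·t(state IV)
Solving: t(state I) = 2.5287, t(state IV) = 1.8391.
Expected picoseconds from state IV to state III: 1.8391.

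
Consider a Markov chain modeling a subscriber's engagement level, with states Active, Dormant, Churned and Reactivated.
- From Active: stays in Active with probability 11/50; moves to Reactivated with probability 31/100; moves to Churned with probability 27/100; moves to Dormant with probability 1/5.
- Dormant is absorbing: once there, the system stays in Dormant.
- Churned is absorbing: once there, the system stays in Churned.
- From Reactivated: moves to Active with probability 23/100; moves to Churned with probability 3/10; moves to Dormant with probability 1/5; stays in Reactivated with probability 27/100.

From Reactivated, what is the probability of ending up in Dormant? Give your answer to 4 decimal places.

0.4055

Let h(s) be the probability of absorption at Dormant starting from transient state s. Then h(Dormant) = 1 and h(Churned) = 0. By first-step analysis:
h(Active) = 0.22·h(Active) + 0.2·1 + 0.27·0 + 0.31·h(Reactivated)
h(Reactivated) = 0.23·h(Active) + 0.2·1 + 0.3·0 + 0.27·h(Reactivated)
Solving: h(Active) = 0.4176, h(Reactivated) = 0.4055.
Starting from Reactivated, the probability is 0.4055.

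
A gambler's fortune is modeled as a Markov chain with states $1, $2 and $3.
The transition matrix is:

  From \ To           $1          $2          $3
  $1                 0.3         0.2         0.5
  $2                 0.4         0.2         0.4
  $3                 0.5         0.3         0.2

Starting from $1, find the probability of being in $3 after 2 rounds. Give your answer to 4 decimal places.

Sum over the intermediate state after 1 round:
P = P($1→$1)·P($1→$3) + P($1→$2)·P($2→$3) + P($1→$3)·P($3→$3)
  = 0.3×0.5 + 0.2×0.4 + 0.5×0.2
  = 0.1500 + 0.0800 + 0.1000 = 0.3300

0.3300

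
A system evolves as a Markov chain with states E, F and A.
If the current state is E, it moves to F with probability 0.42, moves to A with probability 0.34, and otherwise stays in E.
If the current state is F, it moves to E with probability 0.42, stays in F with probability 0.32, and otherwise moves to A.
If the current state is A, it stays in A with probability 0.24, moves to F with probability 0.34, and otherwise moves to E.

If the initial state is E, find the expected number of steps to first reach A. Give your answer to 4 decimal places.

3.2315

Let t(s) be the expected number of steps to first reach A from state s, with t(A) = 0. Conditioning on the first step:
t(E) = 1 + 0.24·t(E) + 0.42·t(F)
t(F) = 1 + 0.42·t(E) + 0.32·t(F)
Solving: t(E) = 3.2315, t(F) = 3.4665.
Expected steps from E to A: 3.2315.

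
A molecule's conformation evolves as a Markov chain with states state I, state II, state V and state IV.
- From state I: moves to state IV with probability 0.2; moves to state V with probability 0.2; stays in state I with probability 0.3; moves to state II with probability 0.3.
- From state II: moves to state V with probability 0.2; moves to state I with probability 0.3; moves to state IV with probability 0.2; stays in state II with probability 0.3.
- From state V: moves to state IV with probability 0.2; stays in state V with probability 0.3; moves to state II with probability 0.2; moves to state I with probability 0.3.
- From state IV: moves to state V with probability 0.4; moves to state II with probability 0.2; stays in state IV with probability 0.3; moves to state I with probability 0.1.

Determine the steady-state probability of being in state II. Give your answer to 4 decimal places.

Let the stationary distribution be π with π = πP and π_1 + π_2 + π_3 + π_4 = 1.
π_1 = 0.3·π_1 + 0.3·π_2 + 0.3·π_3 + 0.1·π_4
π_2 = 0.3·π_1 + 0.3·π_2 + 0.2·π_3 + 0.2·π_4
π_3 = 0.2·π_1 + 0.2·π_2 + 0.3·π_3 + 0.4·π_4
Solving with the normalization constraint gives π = (0.2556, 0.2506, 0.2716, 0.2222).
So the stationary probability of state II is 0.2506.

0.2506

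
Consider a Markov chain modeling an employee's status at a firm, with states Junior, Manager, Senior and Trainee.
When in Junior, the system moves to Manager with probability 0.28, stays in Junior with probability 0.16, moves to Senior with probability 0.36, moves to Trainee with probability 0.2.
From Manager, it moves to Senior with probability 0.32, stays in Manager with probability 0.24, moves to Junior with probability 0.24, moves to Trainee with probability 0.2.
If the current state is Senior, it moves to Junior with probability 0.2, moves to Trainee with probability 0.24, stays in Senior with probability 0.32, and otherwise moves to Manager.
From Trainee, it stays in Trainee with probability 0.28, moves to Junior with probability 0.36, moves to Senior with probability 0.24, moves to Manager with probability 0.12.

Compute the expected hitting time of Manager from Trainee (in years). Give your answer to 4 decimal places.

Let t(s) be the expected number of years to first reach Manager from state s, with t(Manager) = 0. Conditioning on the first year:
t(Junior) = 1 + 0.16·t(Junior) + 0.36·t(Senior) + 0.2·t(Trainee)
t(Senior) = 1 + 0.2·t(Junior) + 0.32·t(Senior) + 0.24·t(Trainee)
t(Trainee) = 1 + 0.36·t(Junior) + 0.24·t(Senior) + 0.28·t(Trainee)
Solving: t(Junior) = 4.3437, t(Senior) = 4.5389, t(Trainee) = 5.0737.
Expected years from Trainee to Manager: 5.0737.

5.0737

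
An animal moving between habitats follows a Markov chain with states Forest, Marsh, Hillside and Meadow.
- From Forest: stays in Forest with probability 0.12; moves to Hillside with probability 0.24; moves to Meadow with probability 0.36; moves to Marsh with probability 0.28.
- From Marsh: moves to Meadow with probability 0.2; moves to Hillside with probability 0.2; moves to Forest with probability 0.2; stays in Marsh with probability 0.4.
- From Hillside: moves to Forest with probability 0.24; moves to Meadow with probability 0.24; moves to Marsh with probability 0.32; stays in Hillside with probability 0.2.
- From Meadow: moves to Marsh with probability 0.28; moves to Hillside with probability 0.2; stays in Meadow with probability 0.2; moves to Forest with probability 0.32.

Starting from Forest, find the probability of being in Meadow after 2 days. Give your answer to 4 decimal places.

0.2288

Propagate the distribution vector 2 days from Forest.
After 0 days: (1.0000, 0.0000, 0.0000, 0.0000)
After 1 day: (0.1200, 0.2800, 0.2400, 0.3600)
After 2 days: (0.2432, 0.3232, 0.2048, 0.2288)
P(in Meadow after 2 days) = 0.2288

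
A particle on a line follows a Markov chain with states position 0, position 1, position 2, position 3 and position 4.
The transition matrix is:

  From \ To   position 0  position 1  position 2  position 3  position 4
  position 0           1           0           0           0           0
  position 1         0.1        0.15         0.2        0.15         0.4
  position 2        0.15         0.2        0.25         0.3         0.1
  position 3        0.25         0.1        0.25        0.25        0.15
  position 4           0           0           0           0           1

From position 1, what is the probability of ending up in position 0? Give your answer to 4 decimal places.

Let h(s) be the probability of absorption at position 0 starting from transient state s. Then h(position 0) = 1 and h(position 4) = 0. By first-step analysis:
h(position 1) = 0.1·1 + 0.15·h(position 1) + 0.2·h(position 2) + 0.15·h(position 3) + 0.4·0
h(position 2) = 0.15·1 + 0.2·h(position 1) + 0.25·h(position 2) + 0.3·h(position 3) + 0.1·0
h(position 3) = 0.25·1 + 0.1·h(position 1) + 0.25·h(position 2) + 0.25·h(position 3) + 0.15·0
Solving: h(position 1) = 0.3337, h(position 2) = 0.5078, h(position 3) = 0.5471.
Starting from position 1, the probability is 0.3337.

0.3337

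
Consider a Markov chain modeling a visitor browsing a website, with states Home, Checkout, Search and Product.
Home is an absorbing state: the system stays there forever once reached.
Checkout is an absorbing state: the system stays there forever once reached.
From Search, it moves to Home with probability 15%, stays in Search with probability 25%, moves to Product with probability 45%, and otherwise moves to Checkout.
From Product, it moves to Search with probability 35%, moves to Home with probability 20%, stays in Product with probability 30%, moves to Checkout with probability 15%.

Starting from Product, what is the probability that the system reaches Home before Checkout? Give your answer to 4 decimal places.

0.5510

Let h(s) be the probability of absorption at Home starting from transient state s. Then h(Home) = 1 and h(Checkout) = 0. By first-step analysis:
h(Search) = 0.15·1 + 0.15·0 + 0.25·h(Search) + 0.45·h(Product)
h(Product) = 0.2·1 + 0.15·0 + 0.35·h(Search) + 0.3·h(Product)
Solving: h(Search) = 0.5306, h(Product) = 0.5510.
Starting from Product, the probability is 0.5510.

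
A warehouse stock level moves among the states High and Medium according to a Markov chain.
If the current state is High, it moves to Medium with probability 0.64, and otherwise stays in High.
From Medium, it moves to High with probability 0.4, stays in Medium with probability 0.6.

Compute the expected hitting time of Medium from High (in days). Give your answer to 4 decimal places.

Let t(s) be the expected number of days to first reach Medium from state s, with t(Medium) = 0. Conditioning on the first day:
t(High) = 1 + 0.36·t(High)
Solving: t(High) = 1.5625.
Expected days from High to Medium: 1.5625.

1.5625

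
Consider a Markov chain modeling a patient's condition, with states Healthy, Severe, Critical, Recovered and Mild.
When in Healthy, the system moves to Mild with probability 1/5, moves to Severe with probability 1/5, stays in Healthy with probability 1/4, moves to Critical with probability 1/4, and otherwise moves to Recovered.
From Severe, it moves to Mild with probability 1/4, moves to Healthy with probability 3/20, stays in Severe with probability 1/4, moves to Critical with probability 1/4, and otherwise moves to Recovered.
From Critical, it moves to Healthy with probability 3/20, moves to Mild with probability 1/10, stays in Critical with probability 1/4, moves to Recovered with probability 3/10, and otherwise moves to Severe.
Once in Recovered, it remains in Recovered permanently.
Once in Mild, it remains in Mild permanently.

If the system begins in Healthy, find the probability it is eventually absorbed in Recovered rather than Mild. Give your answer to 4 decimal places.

Let h(s) be the probability of absorption at Recovered starting from transient state s. Then h(Recovered) = 1 and h(Mild) = 0. By first-step analysis:
h(Healthy) = 0.25·h(Healthy) + 0.2·h(Severe) + 0.25·h(Critical) + 0.1·1 + 0.2·0
h(Severe) = 0.15·h(Healthy) + 0.25·h(Severe) + 0.25·h(Critical) + 0.1·1 + 0.25·0
h(Critical) = 0.15·h(Healthy) + 0.2·h(Severe) + 0.25·h(Critical) + 0.3·1 + 0.1·0
Solving: h(Healthy) = 0.4471, h(Severe) = 0.4235, h(Critical) = 0.6024.
Starting from Healthy, the probability is 0.4471.

0.4471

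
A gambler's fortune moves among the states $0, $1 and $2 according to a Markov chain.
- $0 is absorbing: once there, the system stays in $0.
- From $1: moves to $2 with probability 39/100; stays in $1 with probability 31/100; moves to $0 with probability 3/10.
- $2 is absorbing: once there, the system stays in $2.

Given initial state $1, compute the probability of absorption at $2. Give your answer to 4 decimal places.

0.5652

Let h(s) be the probability of absorption at $2 starting from transient state s. Then h($2) = 1 and h($0) = 0. By first-step analysis:
h($1) = 0.3·0 + 0.31·h($1) + 0.39·1
Solving: h($1) = 0.5652.
Starting from $1, the probability is 0.5652.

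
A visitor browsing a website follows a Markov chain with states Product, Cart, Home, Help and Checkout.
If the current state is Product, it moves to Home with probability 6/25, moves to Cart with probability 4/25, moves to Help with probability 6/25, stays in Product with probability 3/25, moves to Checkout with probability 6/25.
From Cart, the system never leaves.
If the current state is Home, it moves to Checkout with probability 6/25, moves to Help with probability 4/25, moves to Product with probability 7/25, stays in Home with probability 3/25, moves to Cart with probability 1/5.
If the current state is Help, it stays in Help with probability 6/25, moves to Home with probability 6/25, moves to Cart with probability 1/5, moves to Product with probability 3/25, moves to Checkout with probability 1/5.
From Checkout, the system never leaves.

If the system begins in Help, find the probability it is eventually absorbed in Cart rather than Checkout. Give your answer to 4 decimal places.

0.4744

Let h(s) be the probability of absorption at Cart starting from transient state s. Then h(Cart) = 1 and h(Checkout) = 0. By first-step analysis:
h(Product) = 0.12·h(Product) + 0.16·1 + 0.24·h(Home) + 0.24·h(Help) + 0.24·0
h(Home) = 0.28·h(Product) + 0.2·1 + 0.12·h(Home) + 0.16·h(Help) + 0.24·0
h(Help) = 0.12·h(Product) + 0.2·1 + 0.24·h(Home) + 0.24·h(Help) + 0.2·0
Solving: h(Product) = 0.4344, h(Home) = 0.4517, h(Help) = 0.4744.
Starting from Help, the probability is 0.4744.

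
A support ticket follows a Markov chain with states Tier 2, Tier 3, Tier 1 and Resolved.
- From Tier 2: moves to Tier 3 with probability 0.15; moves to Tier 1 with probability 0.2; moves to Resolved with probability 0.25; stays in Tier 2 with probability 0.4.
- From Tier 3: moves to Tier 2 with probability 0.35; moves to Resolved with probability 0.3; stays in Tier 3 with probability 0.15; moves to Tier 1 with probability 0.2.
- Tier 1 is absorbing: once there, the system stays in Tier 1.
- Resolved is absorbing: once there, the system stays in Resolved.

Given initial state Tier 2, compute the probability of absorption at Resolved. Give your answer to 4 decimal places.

Let h(s) be the probability of absorption at Resolved starting from transient state s. Then h(Resolved) = 1 and h(Tier 1) = 0. By first-step analysis:
h(Tier 2) = 0.4·h(Tier 2) + 0.15·h(Tier 3) + 0.2·0 + 0.25·1
h(Tier 3) = 0.35·h(Tier 2) + 0.15·h(Tier 3) + 0.2·0 + 0.3·1
Solving: h(Tier 2) = 0.5628, h(Tier 3) = 0.5847.
Starting from Tier 2, the probability is 0.5628.

0.5628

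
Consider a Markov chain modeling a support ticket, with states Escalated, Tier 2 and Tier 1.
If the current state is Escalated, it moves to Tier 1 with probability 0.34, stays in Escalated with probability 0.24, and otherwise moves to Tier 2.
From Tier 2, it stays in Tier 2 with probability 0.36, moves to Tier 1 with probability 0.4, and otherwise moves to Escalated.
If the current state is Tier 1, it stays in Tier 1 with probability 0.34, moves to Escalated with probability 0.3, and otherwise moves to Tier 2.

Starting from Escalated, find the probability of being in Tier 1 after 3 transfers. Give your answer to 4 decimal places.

Propagate the distribution vector 3 transfers from Escalated.
After 0 transfers: (1.0000, 0.0000, 0.0000)
After 1 transfer: (0.2400, 0.4200, 0.3400)
After 2 transfers: (0.2604, 0.3744, 0.3652)
After 3 transfers: (0.2619, 0.3756, 0.3625)
P(in Tier 1 after 3 transfers) = 0.3625

0.3625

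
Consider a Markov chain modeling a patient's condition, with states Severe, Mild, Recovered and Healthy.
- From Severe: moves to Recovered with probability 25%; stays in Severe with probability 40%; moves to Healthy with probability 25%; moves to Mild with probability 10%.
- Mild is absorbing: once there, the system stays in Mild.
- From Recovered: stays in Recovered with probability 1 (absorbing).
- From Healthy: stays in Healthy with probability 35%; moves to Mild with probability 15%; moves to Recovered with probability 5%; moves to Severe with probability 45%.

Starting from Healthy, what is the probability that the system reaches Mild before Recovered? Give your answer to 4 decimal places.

0.4865

Let h(s) be the probability of absorption at Mild starting from transient state s. Then h(Mild) = 1 and h(Recovered) = 0. By first-step analysis:
h(Severe) = 0.4·h(Severe) + 0.1·1 + 0.25·0 + 0.25·h(Healthy)
h(Healthy) = 0.45·h(Severe) + 0.15·1 + 0.05·0 + 0.35·h(Healthy)
Solving: h(Severe) = 0.3694, h(Healthy) = 0.4865.
Starting from Healthy, the probability is 0.4865.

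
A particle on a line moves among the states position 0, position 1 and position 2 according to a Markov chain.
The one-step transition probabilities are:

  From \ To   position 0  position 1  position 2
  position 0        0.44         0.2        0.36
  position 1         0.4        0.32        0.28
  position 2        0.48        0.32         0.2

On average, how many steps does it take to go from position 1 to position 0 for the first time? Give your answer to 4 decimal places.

2.3768

Let t(s) be the expected number of steps to first reach position 0 from state s, with t(position 0) = 0. Conditioning on the first step:
t(position 1) = 1 + 0.32·t(position 1) + 0.28·t(position 2)
t(position 2) = 1 + 0.32·t(position 1) + 0.2·t(position 2)
Solving: t(position 1) = 2.3768, t(position 2) = 2.2007.
Expected steps from position 1 to position 0: 2.3768.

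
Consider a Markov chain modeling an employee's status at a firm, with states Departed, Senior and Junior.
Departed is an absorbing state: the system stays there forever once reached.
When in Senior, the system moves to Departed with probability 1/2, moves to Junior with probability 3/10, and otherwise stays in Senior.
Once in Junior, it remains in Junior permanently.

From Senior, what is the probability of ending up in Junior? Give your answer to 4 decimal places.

Let h(s) be the probability of absorption at Junior starting from transient state s. Then h(Junior) = 1 and h(Departed) = 0. By first-step analysis:
h(Senior) = 0.5·0 + 0.2·h(Senior) + 0.3·1
Solving: h(Senior) = 0.3750.
Starting from Senior, the probability is 0.3750.

0.3750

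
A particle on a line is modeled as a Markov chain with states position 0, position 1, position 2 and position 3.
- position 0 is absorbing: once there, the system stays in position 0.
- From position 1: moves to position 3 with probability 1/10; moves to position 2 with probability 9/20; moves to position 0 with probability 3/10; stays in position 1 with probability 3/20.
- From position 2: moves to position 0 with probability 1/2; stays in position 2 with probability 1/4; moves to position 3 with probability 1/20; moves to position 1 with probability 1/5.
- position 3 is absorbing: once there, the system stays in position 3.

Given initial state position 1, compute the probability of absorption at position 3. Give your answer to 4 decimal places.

0.1781

Let h(s) be the probability of absorption at position 3 starting from transient state s. Then h(position 3) = 1 and h(position 0) = 0. By first-step analysis:
h(position 1) = 0.3·0 + 0.15·h(position 1) + 0.45·h(position 2) + 0.1·1
h(position 2) = 0.5·0 + 0.2·h(position 1) + 0.25·h(position 2) + 0.05·1
Solving: h(position 1) = 0.1781, h(position 2) = 0.1142.
Starting from position 1, the probability is 0.1781.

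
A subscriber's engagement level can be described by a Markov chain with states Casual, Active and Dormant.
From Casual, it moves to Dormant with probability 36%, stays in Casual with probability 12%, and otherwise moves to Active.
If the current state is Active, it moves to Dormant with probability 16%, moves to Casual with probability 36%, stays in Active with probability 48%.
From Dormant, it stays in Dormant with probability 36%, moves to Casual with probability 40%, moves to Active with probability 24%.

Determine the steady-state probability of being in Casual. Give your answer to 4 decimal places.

Let the stationary distribution be π with π = πP and π_1 + π_2 + π_3 = 1.
π_1 = 0.12·π_1 + 0.36·π_2 + 0.4·π_3
π_2 = 0.52·π_1 + 0.48·π_2 + 0.24·π_3
Solving with the normalization constraint gives π = (0.2992, 0.4260, 0.2748).
So the stationary probability of Casual is 0.2992.

0.2992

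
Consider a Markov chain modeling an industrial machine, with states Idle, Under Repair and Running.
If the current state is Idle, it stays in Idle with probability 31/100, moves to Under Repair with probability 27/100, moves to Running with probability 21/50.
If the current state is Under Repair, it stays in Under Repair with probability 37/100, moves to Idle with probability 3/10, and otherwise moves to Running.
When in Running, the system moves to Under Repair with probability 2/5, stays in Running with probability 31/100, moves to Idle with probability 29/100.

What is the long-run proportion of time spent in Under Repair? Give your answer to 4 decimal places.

0.3505

Let the stationary distribution be π with π = πP and π_1 + π_2 + π_3 = 1.
π_1 = 0.31·π_1 + 0.3·π_2 + 0.29·π_3
π_2 = 0.27·π_1 + 0.37·π_2 + 0.4·π_3
Solving with the normalization constraint gives π = (0.2995, 0.3505, 0.3500).
So the stationary probability of Under Repair is 0.3505.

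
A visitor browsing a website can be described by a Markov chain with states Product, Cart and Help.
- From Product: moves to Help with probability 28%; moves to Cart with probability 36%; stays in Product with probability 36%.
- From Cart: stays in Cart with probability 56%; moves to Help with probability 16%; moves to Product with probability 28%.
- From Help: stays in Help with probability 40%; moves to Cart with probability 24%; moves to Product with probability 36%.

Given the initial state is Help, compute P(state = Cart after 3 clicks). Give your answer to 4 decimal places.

0.3961

Propagate the distribution vector 3 clicks from Help.
After 0 clicks: (0.0000, 0.0000, 1.0000)
After 1 click: (0.3600, 0.2400, 0.4000)
After 2 clicks: (0.3408, 0.3600, 0.2992)
After 3 clicks: (0.3312, 0.3961, 0.2727)
P(in Cart after 3 clicks) = 0.3961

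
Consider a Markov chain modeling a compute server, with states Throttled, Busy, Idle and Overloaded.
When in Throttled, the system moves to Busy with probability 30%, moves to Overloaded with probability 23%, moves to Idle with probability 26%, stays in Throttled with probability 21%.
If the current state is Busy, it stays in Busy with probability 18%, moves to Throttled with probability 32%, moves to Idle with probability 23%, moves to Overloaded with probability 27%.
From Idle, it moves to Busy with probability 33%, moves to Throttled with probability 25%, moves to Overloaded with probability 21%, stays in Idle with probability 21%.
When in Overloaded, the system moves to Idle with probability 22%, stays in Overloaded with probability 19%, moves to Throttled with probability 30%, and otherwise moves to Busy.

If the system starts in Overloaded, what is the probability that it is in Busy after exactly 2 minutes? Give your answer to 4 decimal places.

0.2699

Propagate the distribution vector 2 minutes from Overloaded.
After 0 minutes: (0.0000, 0.0000, 0.0000, 1.0000)
After 1 minute: (0.3000, 0.2900, 0.2200, 0.1900)
After 2 minutes: (0.2678, 0.2699, 0.2327, 0.2296)
P(in Busy after 2 minutes) = 0.2699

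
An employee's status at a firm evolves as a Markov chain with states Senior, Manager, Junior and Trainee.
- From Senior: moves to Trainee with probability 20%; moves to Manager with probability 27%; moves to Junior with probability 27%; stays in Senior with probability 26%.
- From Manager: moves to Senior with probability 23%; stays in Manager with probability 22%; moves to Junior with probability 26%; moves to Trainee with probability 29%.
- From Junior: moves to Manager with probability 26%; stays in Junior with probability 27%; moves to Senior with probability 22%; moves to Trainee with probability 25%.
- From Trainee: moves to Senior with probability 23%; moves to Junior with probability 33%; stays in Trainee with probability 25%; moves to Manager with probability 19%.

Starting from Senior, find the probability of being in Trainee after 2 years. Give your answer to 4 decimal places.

Propagate the distribution vector 2 years from Senior.
After 0 years: (1.0000, 0.0000, 0.0000, 0.0000)
After 1 year: (0.2600, 0.2700, 0.2700, 0.2000)
After 2 years: (0.2351, 0.2378, 0.2793, 0.2478)
P(in Trainee after 2 years) = 0.2478

0.2478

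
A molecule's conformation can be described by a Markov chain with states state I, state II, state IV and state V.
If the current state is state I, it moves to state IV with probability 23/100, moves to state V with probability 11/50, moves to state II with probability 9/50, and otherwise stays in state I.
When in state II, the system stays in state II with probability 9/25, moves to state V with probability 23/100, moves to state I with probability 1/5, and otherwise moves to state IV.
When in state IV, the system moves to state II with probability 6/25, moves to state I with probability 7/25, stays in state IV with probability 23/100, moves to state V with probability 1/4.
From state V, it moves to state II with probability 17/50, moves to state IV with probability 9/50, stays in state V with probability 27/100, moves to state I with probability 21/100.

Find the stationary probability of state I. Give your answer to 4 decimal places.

Let the stationary distribution be π with π = πP and π_1 + π_2 + π_3 + π_4 = 1.
π_1 = 0.37·π_1 + 0.2·π_2 + 0.28·π_3 + 0.21·π_4
π_2 = 0.18·π_1 + 0.36·π_2 + 0.24·π_3 + 0.34·π_4
π_3 = 0.23·π_1 + 0.21·π_2 + 0.23·π_3 + 0.18·π_4
Solving with the normalization constraint gives π = (0.2643, 0.2821, 0.2123, 0.2413).
So the stationary probability of state I is 0.2643.

0.2643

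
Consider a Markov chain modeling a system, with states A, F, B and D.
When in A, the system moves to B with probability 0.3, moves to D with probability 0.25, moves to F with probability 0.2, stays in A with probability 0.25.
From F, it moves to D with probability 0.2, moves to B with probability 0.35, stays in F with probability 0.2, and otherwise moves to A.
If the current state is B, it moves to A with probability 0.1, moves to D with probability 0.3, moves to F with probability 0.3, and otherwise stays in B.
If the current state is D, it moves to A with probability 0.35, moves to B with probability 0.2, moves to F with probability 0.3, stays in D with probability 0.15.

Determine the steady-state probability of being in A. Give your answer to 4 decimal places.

0.2294

Let the stationary distribution be π with π = πP and π_1 + π_2 + π_3 + π_4 = 1.
π_1 = 0.25·π_1 + 0.25·π_2 + 0.1·π_3 + 0.35·π_4
π_2 = 0.2·π_1 + 0.2·π_2 + 0.3·π_3 + 0.3·π_4
π_3 = 0.3·π_1 + 0.35·π_2 + 0.3·π_3 + 0.2·π_4
Solving with the normalization constraint gives π = (0.2294, 0.2519, 0.2897, 0.2290).
So the stationary probability of A is 0.2294.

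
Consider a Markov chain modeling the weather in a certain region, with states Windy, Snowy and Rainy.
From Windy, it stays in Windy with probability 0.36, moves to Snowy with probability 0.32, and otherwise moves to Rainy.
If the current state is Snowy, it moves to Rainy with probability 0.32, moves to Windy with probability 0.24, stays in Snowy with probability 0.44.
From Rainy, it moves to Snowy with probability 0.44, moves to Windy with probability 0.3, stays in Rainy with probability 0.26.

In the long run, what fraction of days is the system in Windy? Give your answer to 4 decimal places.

Let the stationary distribution be π with π = πP and π_1 + π_2 + π_3 = 1.
π_1 = 0.36·π_1 + 0.24·π_2 + 0.3·π_3
π_2 = 0.32·π_1 + 0.44·π_2 + 0.44·π_3
Solving with the normalization constraint gives π = (0.2933, 0.4048, 0.3019).
So the stationary probability of Windy is 0.2933.

0.2933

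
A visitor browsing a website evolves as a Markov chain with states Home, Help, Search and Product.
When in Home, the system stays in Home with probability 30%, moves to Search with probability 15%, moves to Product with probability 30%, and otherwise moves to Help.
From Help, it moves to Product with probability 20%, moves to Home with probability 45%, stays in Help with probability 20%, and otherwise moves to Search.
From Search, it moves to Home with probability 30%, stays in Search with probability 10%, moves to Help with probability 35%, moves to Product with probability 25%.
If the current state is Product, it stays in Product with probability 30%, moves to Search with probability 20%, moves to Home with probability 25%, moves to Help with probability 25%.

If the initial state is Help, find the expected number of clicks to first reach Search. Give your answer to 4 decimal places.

Let t(s) be the expected number of clicks to first reach Search from state s, with t(Search) = 0. Conditioning on the first click:
t(Home) = 1 + 0.3·t(Home) + 0.25·t(Help) + 0.3·t(Product)
t(Help) = 1 + 0.45·t(Home) + 0.2·t(Help) + 0.2·t(Product)
t(Product) = 1 + 0.25·t(Home) + 0.25·t(Help) + 0.3·t(Product)
Solving: t(Home) = 6.1047, t(Help) = 6.1337, t(Product) = 5.7994.
Expected clicks from Help to Search: 6.1337.

6.1337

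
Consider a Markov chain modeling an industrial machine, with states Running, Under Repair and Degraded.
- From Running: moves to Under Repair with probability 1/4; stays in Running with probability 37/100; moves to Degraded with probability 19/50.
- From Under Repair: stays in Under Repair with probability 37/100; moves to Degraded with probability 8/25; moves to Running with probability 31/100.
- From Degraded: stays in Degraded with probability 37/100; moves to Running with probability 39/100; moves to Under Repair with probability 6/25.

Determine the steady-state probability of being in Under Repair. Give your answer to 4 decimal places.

0.2800

Let the stationary distribution be π with π = πP and π_1 + π_2 + π_3 = 1.
π_1 = 0.37·π_1 + 0.31·π_2 + 0.39·π_3
π_2 = 0.25·π_1 + 0.37·π_2 + 0.24·π_3
Solving with the normalization constraint gives π = (0.3604, 0.2800, 0.3596).
So the stationary probability of Under Repair is 0.2800.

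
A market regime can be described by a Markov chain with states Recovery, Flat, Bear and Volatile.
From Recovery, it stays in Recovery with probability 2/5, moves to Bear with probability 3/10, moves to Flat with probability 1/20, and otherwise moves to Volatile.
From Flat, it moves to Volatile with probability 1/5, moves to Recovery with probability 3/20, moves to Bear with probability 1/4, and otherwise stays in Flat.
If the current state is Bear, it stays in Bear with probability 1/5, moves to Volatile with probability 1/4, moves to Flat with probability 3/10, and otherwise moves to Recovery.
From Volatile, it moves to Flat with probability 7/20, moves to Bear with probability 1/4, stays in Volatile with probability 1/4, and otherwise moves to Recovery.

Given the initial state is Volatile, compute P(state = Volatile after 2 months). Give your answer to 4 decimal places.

0.2325

Propagate the distribution vector 2 months from Volatile.
After 0 months: (0.0000, 0.0000, 0.0000, 1.0000)
After 1 month: (0.1500, 0.3500, 0.2500, 0.2500)
After 2 months: (0.2125, 0.3100, 0.2450, 0.2325)
P(in Volatile after 2 months) = 0.2325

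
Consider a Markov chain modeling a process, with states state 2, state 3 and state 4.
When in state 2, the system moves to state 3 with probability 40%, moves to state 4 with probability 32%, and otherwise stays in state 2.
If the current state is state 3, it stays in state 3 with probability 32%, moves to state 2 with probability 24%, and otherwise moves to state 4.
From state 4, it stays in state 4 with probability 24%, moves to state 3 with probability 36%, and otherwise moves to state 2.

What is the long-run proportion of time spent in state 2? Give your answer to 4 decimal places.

Let the stationary distribution be π with π = πP and π_1 + π_2 + π_3 = 1.
π_1 = 0.28·π_1 + 0.24·π_2 + 0.4·π_3
π_2 = 0.4·π_1 + 0.32·π_2 + 0.36·π_3
Solving with the normalization constraint gives π = (0.3060, 0.3579, 0.3361).
So the stationary probability of state 2 is 0.3060.

0.3060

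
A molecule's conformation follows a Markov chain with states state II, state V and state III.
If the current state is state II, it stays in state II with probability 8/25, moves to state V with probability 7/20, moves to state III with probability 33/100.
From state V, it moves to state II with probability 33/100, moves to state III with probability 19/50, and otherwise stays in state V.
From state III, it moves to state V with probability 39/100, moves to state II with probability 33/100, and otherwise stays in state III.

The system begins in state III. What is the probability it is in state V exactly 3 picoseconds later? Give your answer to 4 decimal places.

0.3432

Propagate the distribution vector 3 picoseconds from state III.
After 0 picoseconds: (0.0000, 0.0000, 1.0000)
After 1 picosecond: (0.3300, 0.3900, 0.2800)
After 2 picoseconds: (0.3267, 0.3378, 0.3355)
After 3 picoseconds: (0.3267, 0.3432, 0.3301)
P(in state V after 3 picoseconds) = 0.3432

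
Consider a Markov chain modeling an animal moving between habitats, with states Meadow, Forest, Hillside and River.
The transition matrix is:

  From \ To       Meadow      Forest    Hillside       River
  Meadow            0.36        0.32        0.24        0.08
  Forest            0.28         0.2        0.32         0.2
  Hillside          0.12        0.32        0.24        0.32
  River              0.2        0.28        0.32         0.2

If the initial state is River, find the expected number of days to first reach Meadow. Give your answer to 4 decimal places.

Let t(s) be the expected number of days to first reach Meadow from state s, with t(Meadow) = 0. Conditioning on the first day:
t(Forest) = 1 + 0.2·t(Forest) + 0.32·t(Hillside) + 0.2·t(River)
t(Hillside) = 1 + 0.32·t(Forest) + 0.24·t(Hillside) + 0.32·t(River)
t(River) = 1 + 0.28·t(Forest) + 0.32·t(Hillside) + 0.2·t(River)
Solving: t(Forest) = 4.6784, t(Hillside) = 5.4131, t(River) = 5.0527.
Expected days from River to Meadow: 5.0527.

5.0527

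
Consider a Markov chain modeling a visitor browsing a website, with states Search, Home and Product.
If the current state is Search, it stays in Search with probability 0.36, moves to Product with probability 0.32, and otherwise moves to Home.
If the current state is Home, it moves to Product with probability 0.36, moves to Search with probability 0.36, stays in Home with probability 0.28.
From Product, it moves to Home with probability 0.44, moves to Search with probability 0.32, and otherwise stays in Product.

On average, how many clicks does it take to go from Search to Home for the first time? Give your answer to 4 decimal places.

2.8125

Let t(s) be the expected number of clicks to first reach Home from state s, with t(Home) = 0. Conditioning on the first click:
t(Search) = 1 + 0.36·t(Search) + 0.32·t(Product)
t(Product) = 1 + 0.32·t(Search) + 0.24·t(Product)
Solving: t(Search) = 2.8125, t(Product) = 2.5000.
Expected clicks from Search to Home: 2.8125.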